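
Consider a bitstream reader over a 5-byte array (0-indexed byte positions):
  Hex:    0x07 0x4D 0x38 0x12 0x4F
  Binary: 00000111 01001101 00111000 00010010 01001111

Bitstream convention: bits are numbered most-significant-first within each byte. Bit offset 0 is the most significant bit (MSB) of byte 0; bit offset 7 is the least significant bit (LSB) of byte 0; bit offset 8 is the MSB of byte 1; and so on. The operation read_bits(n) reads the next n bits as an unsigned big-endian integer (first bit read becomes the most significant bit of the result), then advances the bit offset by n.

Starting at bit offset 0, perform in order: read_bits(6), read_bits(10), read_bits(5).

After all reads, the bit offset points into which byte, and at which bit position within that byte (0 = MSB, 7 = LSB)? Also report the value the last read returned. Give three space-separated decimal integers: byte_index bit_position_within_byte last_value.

Read 1: bits[0:6] width=6 -> value=1 (bin 000001); offset now 6 = byte 0 bit 6; 34 bits remain
Read 2: bits[6:16] width=10 -> value=845 (bin 1101001101); offset now 16 = byte 2 bit 0; 24 bits remain
Read 3: bits[16:21] width=5 -> value=7 (bin 00111); offset now 21 = byte 2 bit 5; 19 bits remain

Answer: 2 5 7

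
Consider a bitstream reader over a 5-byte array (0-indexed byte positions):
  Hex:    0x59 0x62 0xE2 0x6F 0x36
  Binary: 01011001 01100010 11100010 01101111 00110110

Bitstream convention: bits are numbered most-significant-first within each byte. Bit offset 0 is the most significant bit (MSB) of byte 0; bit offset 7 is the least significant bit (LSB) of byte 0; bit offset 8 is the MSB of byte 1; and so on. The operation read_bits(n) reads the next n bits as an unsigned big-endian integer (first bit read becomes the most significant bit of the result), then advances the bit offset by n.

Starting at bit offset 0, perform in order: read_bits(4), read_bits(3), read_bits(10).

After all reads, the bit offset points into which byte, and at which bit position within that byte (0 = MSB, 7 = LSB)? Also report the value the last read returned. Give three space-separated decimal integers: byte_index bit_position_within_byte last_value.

Read 1: bits[0:4] width=4 -> value=5 (bin 0101); offset now 4 = byte 0 bit 4; 36 bits remain
Read 2: bits[4:7] width=3 -> value=4 (bin 100); offset now 7 = byte 0 bit 7; 33 bits remain
Read 3: bits[7:17] width=10 -> value=709 (bin 1011000101); offset now 17 = byte 2 bit 1; 23 bits remain

Answer: 2 1 709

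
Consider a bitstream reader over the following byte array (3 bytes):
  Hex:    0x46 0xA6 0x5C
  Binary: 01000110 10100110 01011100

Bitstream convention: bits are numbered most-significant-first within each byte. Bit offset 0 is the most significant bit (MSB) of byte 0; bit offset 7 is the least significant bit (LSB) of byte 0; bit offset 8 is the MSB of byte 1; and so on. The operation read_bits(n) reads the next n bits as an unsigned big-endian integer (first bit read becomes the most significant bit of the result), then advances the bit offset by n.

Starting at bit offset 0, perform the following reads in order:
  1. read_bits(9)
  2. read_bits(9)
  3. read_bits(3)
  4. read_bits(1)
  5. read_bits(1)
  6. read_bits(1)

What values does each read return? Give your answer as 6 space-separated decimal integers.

Answer: 141 153 3 1 0 0

Derivation:
Read 1: bits[0:9] width=9 -> value=141 (bin 010001101); offset now 9 = byte 1 bit 1; 15 bits remain
Read 2: bits[9:18] width=9 -> value=153 (bin 010011001); offset now 18 = byte 2 bit 2; 6 bits remain
Read 3: bits[18:21] width=3 -> value=3 (bin 011); offset now 21 = byte 2 bit 5; 3 bits remain
Read 4: bits[21:22] width=1 -> value=1 (bin 1); offset now 22 = byte 2 bit 6; 2 bits remain
Read 5: bits[22:23] width=1 -> value=0 (bin 0); offset now 23 = byte 2 bit 7; 1 bits remain
Read 6: bits[23:24] width=1 -> value=0 (bin 0); offset now 24 = byte 3 bit 0; 0 bits remain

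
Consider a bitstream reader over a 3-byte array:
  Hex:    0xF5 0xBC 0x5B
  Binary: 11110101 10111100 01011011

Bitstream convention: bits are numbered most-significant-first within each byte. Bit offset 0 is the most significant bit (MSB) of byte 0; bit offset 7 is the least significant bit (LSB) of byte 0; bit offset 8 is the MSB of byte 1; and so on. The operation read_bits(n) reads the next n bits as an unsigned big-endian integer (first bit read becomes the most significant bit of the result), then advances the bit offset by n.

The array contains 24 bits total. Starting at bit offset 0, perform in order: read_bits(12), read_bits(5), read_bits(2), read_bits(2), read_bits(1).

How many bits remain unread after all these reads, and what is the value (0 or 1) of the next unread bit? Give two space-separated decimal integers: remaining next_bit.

Answer: 2 1

Derivation:
Read 1: bits[0:12] width=12 -> value=3931 (bin 111101011011); offset now 12 = byte 1 bit 4; 12 bits remain
Read 2: bits[12:17] width=5 -> value=24 (bin 11000); offset now 17 = byte 2 bit 1; 7 bits remain
Read 3: bits[17:19] width=2 -> value=2 (bin 10); offset now 19 = byte 2 bit 3; 5 bits remain
Read 4: bits[19:21] width=2 -> value=3 (bin 11); offset now 21 = byte 2 bit 5; 3 bits remain
Read 5: bits[21:22] width=1 -> value=0 (bin 0); offset now 22 = byte 2 bit 6; 2 bits remain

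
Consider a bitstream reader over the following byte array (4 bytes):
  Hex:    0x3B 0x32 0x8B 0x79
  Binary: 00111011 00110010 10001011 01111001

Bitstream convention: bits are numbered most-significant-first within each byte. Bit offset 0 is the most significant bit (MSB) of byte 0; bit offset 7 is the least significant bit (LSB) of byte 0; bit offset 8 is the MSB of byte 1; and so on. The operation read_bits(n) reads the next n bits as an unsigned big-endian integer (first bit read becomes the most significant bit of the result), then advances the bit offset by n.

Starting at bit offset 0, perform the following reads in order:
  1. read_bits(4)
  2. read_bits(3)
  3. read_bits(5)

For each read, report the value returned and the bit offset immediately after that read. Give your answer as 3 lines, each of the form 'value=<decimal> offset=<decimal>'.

Answer: value=3 offset=4
value=5 offset=7
value=19 offset=12

Derivation:
Read 1: bits[0:4] width=4 -> value=3 (bin 0011); offset now 4 = byte 0 bit 4; 28 bits remain
Read 2: bits[4:7] width=3 -> value=5 (bin 101); offset now 7 = byte 0 bit 7; 25 bits remain
Read 3: bits[7:12] width=5 -> value=19 (bin 10011); offset now 12 = byte 1 bit 4; 20 bits remain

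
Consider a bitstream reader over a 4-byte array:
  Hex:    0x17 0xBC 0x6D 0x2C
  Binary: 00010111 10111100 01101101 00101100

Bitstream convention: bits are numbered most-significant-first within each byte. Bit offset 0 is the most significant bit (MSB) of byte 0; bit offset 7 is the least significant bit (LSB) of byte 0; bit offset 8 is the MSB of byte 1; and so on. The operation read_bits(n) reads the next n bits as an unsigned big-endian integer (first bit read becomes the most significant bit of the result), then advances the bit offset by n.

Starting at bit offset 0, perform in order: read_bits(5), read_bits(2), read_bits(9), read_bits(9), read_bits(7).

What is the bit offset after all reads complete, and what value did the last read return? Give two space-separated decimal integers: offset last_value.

Answer: 32 44

Derivation:
Read 1: bits[0:5] width=5 -> value=2 (bin 00010); offset now 5 = byte 0 bit 5; 27 bits remain
Read 2: bits[5:7] width=2 -> value=3 (bin 11); offset now 7 = byte 0 bit 7; 25 bits remain
Read 3: bits[7:16] width=9 -> value=444 (bin 110111100); offset now 16 = byte 2 bit 0; 16 bits remain
Read 4: bits[16:25] width=9 -> value=218 (bin 011011010); offset now 25 = byte 3 bit 1; 7 bits remain
Read 5: bits[25:32] width=7 -> value=44 (bin 0101100); offset now 32 = byte 4 bit 0; 0 bits remain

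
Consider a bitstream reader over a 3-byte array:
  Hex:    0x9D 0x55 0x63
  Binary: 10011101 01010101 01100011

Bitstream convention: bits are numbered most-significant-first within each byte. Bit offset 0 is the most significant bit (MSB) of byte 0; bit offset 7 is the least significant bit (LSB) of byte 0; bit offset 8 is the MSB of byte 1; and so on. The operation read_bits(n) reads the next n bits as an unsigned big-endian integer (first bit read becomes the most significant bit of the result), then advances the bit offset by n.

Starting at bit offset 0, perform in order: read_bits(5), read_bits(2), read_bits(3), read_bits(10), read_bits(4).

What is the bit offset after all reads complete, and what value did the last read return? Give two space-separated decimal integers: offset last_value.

Answer: 24 3

Derivation:
Read 1: bits[0:5] width=5 -> value=19 (bin 10011); offset now 5 = byte 0 bit 5; 19 bits remain
Read 2: bits[5:7] width=2 -> value=2 (bin 10); offset now 7 = byte 0 bit 7; 17 bits remain
Read 3: bits[7:10] width=3 -> value=5 (bin 101); offset now 10 = byte 1 bit 2; 14 bits remain
Read 4: bits[10:20] width=10 -> value=342 (bin 0101010110); offset now 20 = byte 2 bit 4; 4 bits remain
Read 5: bits[20:24] width=4 -> value=3 (bin 0011); offset now 24 = byte 3 bit 0; 0 bits remain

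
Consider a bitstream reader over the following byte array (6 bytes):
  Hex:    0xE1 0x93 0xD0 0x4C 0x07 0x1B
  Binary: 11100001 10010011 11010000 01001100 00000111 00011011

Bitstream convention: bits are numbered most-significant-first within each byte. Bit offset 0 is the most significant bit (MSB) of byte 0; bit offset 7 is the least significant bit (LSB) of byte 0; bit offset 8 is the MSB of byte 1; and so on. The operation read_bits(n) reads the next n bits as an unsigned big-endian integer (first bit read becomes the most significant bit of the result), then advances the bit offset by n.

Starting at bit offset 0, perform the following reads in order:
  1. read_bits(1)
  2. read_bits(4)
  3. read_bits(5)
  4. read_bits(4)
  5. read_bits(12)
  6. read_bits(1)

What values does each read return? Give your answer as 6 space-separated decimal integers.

Answer: 1 12 6 4 3905 0

Derivation:
Read 1: bits[0:1] width=1 -> value=1 (bin 1); offset now 1 = byte 0 bit 1; 47 bits remain
Read 2: bits[1:5] width=4 -> value=12 (bin 1100); offset now 5 = byte 0 bit 5; 43 bits remain
Read 3: bits[5:10] width=5 -> value=6 (bin 00110); offset now 10 = byte 1 bit 2; 38 bits remain
Read 4: bits[10:14] width=4 -> value=4 (bin 0100); offset now 14 = byte 1 bit 6; 34 bits remain
Read 5: bits[14:26] width=12 -> value=3905 (bin 111101000001); offset now 26 = byte 3 bit 2; 22 bits remain
Read 6: bits[26:27] width=1 -> value=0 (bin 0); offset now 27 = byte 3 bit 3; 21 bits remain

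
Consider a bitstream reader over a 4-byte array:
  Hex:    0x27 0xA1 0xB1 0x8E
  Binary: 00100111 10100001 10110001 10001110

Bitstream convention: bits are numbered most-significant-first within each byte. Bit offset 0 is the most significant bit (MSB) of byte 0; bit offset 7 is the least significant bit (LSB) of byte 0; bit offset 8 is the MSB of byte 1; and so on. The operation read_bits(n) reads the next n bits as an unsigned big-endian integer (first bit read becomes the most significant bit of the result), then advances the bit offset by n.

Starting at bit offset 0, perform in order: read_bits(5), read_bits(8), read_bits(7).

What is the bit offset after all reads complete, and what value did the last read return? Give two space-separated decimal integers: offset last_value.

Read 1: bits[0:5] width=5 -> value=4 (bin 00100); offset now 5 = byte 0 bit 5; 27 bits remain
Read 2: bits[5:13] width=8 -> value=244 (bin 11110100); offset now 13 = byte 1 bit 5; 19 bits remain
Read 3: bits[13:20] width=7 -> value=27 (bin 0011011); offset now 20 = byte 2 bit 4; 12 bits remain

Answer: 20 27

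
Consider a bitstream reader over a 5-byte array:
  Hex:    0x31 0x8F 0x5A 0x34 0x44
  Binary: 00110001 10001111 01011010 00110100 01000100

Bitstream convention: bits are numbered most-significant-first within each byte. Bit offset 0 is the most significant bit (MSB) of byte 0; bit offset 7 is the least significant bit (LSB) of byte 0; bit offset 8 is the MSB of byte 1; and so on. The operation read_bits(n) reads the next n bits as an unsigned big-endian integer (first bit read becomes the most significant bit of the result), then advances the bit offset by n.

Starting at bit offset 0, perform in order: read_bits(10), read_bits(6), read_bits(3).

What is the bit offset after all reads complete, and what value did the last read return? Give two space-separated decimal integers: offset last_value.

Read 1: bits[0:10] width=10 -> value=198 (bin 0011000110); offset now 10 = byte 1 bit 2; 30 bits remain
Read 2: bits[10:16] width=6 -> value=15 (bin 001111); offset now 16 = byte 2 bit 0; 24 bits remain
Read 3: bits[16:19] width=3 -> value=2 (bin 010); offset now 19 = byte 2 bit 3; 21 bits remain

Answer: 19 2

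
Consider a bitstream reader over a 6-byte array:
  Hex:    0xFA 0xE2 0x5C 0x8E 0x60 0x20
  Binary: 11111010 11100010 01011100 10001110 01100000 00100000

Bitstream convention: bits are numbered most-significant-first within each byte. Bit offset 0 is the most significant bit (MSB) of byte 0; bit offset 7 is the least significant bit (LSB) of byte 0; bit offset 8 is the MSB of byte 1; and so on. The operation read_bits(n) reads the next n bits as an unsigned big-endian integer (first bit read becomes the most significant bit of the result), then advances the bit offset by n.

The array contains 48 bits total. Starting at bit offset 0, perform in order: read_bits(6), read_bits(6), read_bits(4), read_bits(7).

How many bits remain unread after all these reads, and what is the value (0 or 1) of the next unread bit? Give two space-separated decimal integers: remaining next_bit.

Read 1: bits[0:6] width=6 -> value=62 (bin 111110); offset now 6 = byte 0 bit 6; 42 bits remain
Read 2: bits[6:12] width=6 -> value=46 (bin 101110); offset now 12 = byte 1 bit 4; 36 bits remain
Read 3: bits[12:16] width=4 -> value=2 (bin 0010); offset now 16 = byte 2 bit 0; 32 bits remain
Read 4: bits[16:23] width=7 -> value=46 (bin 0101110); offset now 23 = byte 2 bit 7; 25 bits remain

Answer: 25 0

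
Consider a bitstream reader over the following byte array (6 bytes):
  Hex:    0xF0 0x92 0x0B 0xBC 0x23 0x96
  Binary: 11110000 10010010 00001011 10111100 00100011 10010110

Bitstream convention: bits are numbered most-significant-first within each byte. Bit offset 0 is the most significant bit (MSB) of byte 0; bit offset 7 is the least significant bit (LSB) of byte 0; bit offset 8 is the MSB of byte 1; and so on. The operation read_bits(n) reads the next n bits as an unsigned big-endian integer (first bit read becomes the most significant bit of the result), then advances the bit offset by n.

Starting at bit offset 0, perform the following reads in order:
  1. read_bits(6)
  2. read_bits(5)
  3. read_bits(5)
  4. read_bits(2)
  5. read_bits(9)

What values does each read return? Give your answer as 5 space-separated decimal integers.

Read 1: bits[0:6] width=6 -> value=60 (bin 111100); offset now 6 = byte 0 bit 6; 42 bits remain
Read 2: bits[6:11] width=5 -> value=4 (bin 00100); offset now 11 = byte 1 bit 3; 37 bits remain
Read 3: bits[11:16] width=5 -> value=18 (bin 10010); offset now 16 = byte 2 bit 0; 32 bits remain
Read 4: bits[16:18] width=2 -> value=0 (bin 00); offset now 18 = byte 2 bit 2; 30 bits remain
Read 5: bits[18:27] width=9 -> value=93 (bin 001011101); offset now 27 = byte 3 bit 3; 21 bits remain

Answer: 60 4 18 0 93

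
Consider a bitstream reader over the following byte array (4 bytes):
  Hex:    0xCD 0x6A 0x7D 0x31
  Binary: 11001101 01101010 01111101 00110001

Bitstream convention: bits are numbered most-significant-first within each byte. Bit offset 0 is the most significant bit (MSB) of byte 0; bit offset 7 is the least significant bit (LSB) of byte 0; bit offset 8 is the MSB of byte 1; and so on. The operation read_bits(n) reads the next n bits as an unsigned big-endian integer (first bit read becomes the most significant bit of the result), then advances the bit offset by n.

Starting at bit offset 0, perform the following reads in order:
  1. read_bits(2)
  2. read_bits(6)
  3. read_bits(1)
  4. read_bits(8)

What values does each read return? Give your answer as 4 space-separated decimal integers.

Read 1: bits[0:2] width=2 -> value=3 (bin 11); offset now 2 = byte 0 bit 2; 30 bits remain
Read 2: bits[2:8] width=6 -> value=13 (bin 001101); offset now 8 = byte 1 bit 0; 24 bits remain
Read 3: bits[8:9] width=1 -> value=0 (bin 0); offset now 9 = byte 1 bit 1; 23 bits remain
Read 4: bits[9:17] width=8 -> value=212 (bin 11010100); offset now 17 = byte 2 bit 1; 15 bits remain

Answer: 3 13 0 212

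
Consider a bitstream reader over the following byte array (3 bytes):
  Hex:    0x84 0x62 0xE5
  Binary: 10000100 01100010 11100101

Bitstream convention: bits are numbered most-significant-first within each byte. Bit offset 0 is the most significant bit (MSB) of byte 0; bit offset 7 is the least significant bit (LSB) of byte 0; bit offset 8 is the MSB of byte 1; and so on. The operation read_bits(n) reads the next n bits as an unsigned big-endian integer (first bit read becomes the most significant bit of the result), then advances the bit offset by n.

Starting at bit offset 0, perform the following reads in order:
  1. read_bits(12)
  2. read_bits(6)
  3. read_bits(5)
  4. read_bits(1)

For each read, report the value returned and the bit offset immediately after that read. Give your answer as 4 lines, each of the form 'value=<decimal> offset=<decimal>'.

Answer: value=2118 offset=12
value=11 offset=18
value=18 offset=23
value=1 offset=24

Derivation:
Read 1: bits[0:12] width=12 -> value=2118 (bin 100001000110); offset now 12 = byte 1 bit 4; 12 bits remain
Read 2: bits[12:18] width=6 -> value=11 (bin 001011); offset now 18 = byte 2 bit 2; 6 bits remain
Read 3: bits[18:23] width=5 -> value=18 (bin 10010); offset now 23 = byte 2 bit 7; 1 bits remain
Read 4: bits[23:24] width=1 -> value=1 (bin 1); offset now 24 = byte 3 bit 0; 0 bits remain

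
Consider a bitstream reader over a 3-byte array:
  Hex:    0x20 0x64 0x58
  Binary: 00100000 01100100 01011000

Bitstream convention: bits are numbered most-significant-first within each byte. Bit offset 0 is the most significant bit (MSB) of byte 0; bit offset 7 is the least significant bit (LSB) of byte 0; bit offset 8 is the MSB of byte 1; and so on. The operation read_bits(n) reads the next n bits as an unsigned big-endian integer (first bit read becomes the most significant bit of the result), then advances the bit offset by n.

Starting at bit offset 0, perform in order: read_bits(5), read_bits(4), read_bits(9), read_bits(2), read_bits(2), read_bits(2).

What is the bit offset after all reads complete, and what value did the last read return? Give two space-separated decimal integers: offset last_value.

Answer: 24 0

Derivation:
Read 1: bits[0:5] width=5 -> value=4 (bin 00100); offset now 5 = byte 0 bit 5; 19 bits remain
Read 2: bits[5:9] width=4 -> value=0 (bin 0000); offset now 9 = byte 1 bit 1; 15 bits remain
Read 3: bits[9:18] width=9 -> value=401 (bin 110010001); offset now 18 = byte 2 bit 2; 6 bits remain
Read 4: bits[18:20] width=2 -> value=1 (bin 01); offset now 20 = byte 2 bit 4; 4 bits remain
Read 5: bits[20:22] width=2 -> value=2 (bin 10); offset now 22 = byte 2 bit 6; 2 bits remain
Read 6: bits[22:24] width=2 -> value=0 (bin 00); offset now 24 = byte 3 bit 0; 0 bits remain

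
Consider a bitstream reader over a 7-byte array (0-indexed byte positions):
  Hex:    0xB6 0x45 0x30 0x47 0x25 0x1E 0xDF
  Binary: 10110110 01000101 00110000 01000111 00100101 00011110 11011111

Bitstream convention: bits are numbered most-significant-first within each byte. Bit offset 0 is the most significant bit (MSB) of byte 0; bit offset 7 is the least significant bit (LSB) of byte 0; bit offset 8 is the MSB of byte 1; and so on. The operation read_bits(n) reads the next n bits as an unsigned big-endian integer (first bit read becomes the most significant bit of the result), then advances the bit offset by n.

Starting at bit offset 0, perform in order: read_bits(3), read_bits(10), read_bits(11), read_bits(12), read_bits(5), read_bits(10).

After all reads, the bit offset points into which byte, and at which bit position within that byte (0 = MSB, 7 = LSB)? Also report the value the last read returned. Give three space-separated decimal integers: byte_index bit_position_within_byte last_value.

Answer: 6 3 246

Derivation:
Read 1: bits[0:3] width=3 -> value=5 (bin 101); offset now 3 = byte 0 bit 3; 53 bits remain
Read 2: bits[3:13] width=10 -> value=712 (bin 1011001000); offset now 13 = byte 1 bit 5; 43 bits remain
Read 3: bits[13:24] width=11 -> value=1328 (bin 10100110000); offset now 24 = byte 3 bit 0; 32 bits remain
Read 4: bits[24:36] width=12 -> value=1138 (bin 010001110010); offset now 36 = byte 4 bit 4; 20 bits remain
Read 5: bits[36:41] width=5 -> value=10 (bin 01010); offset now 41 = byte 5 bit 1; 15 bits remain
Read 6: bits[41:51] width=10 -> value=246 (bin 0011110110); offset now 51 = byte 6 bit 3; 5 bits remain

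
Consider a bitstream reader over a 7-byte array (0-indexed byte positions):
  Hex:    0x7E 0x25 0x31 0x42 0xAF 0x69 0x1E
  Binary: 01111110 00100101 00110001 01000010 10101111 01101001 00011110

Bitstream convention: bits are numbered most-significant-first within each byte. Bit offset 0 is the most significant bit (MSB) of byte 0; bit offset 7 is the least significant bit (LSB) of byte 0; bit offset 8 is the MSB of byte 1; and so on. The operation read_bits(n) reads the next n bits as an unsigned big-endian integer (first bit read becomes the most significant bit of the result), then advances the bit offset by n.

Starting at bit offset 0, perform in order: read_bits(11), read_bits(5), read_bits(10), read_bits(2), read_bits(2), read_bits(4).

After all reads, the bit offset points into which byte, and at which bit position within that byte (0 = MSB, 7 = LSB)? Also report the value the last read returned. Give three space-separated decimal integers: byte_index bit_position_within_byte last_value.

Answer: 4 2 10

Derivation:
Read 1: bits[0:11] width=11 -> value=1009 (bin 01111110001); offset now 11 = byte 1 bit 3; 45 bits remain
Read 2: bits[11:16] width=5 -> value=5 (bin 00101); offset now 16 = byte 2 bit 0; 40 bits remain
Read 3: bits[16:26] width=10 -> value=197 (bin 0011000101); offset now 26 = byte 3 bit 2; 30 bits remain
Read 4: bits[26:28] width=2 -> value=0 (bin 00); offset now 28 = byte 3 bit 4; 28 bits remain
Read 5: bits[28:30] width=2 -> value=0 (bin 00); offset now 30 = byte 3 bit 6; 26 bits remain
Read 6: bits[30:34] width=4 -> value=10 (bin 1010); offset now 34 = byte 4 bit 2; 22 bits remain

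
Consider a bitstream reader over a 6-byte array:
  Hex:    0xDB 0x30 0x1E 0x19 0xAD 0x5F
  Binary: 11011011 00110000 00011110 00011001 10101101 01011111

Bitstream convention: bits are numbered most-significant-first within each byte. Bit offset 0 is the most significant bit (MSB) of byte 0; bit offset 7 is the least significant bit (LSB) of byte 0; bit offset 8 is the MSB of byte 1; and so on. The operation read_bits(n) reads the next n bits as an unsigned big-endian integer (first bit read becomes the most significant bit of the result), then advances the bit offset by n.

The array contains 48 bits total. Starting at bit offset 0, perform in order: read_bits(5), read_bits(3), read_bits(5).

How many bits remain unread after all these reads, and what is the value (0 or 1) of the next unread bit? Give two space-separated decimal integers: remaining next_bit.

Read 1: bits[0:5] width=5 -> value=27 (bin 11011); offset now 5 = byte 0 bit 5; 43 bits remain
Read 2: bits[5:8] width=3 -> value=3 (bin 011); offset now 8 = byte 1 bit 0; 40 bits remain
Read 3: bits[8:13] width=5 -> value=6 (bin 00110); offset now 13 = byte 1 bit 5; 35 bits remain

Answer: 35 0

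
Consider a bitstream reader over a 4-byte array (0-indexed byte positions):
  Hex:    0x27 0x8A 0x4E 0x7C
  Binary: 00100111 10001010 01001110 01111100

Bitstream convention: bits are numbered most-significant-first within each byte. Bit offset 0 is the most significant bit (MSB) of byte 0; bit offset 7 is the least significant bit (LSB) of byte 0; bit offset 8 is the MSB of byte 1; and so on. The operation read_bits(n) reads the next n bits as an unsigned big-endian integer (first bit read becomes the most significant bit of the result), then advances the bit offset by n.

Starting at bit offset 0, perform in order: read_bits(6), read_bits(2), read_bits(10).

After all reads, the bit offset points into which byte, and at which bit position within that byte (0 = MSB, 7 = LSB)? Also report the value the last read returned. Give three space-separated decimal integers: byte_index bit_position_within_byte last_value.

Answer: 2 2 553

Derivation:
Read 1: bits[0:6] width=6 -> value=9 (bin 001001); offset now 6 = byte 0 bit 6; 26 bits remain
Read 2: bits[6:8] width=2 -> value=3 (bin 11); offset now 8 = byte 1 bit 0; 24 bits remain
Read 3: bits[8:18] width=10 -> value=553 (bin 1000101001); offset now 18 = byte 2 bit 2; 14 bits remain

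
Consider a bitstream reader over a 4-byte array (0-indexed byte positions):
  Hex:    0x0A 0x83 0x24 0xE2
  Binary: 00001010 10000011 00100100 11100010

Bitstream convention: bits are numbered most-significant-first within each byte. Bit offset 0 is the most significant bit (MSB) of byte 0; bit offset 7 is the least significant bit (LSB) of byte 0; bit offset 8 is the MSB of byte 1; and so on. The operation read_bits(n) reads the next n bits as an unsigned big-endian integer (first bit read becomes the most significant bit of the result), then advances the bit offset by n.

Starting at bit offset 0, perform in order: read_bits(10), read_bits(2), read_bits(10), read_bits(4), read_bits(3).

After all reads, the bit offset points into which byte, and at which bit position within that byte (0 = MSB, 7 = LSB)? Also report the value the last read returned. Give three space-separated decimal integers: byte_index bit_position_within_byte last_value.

Read 1: bits[0:10] width=10 -> value=42 (bin 0000101010); offset now 10 = byte 1 bit 2; 22 bits remain
Read 2: bits[10:12] width=2 -> value=0 (bin 00); offset now 12 = byte 1 bit 4; 20 bits remain
Read 3: bits[12:22] width=10 -> value=201 (bin 0011001001); offset now 22 = byte 2 bit 6; 10 bits remain
Read 4: bits[22:26] width=4 -> value=3 (bin 0011); offset now 26 = byte 3 bit 2; 6 bits remain
Read 5: bits[26:29] width=3 -> value=4 (bin 100); offset now 29 = byte 3 bit 5; 3 bits remain

Answer: 3 5 4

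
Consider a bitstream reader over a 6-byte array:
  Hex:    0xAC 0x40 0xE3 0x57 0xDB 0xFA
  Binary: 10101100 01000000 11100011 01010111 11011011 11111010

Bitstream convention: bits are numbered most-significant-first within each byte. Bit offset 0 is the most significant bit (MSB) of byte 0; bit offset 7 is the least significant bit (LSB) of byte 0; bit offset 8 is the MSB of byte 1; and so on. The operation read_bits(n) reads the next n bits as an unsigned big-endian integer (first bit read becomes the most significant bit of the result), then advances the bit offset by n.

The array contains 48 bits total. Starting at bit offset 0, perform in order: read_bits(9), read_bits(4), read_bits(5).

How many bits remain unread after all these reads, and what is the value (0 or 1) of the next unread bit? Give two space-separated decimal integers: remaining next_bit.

Read 1: bits[0:9] width=9 -> value=344 (bin 101011000); offset now 9 = byte 1 bit 1; 39 bits remain
Read 2: bits[9:13] width=4 -> value=8 (bin 1000); offset now 13 = byte 1 bit 5; 35 bits remain
Read 3: bits[13:18] width=5 -> value=3 (bin 00011); offset now 18 = byte 2 bit 2; 30 bits remain

Answer: 30 1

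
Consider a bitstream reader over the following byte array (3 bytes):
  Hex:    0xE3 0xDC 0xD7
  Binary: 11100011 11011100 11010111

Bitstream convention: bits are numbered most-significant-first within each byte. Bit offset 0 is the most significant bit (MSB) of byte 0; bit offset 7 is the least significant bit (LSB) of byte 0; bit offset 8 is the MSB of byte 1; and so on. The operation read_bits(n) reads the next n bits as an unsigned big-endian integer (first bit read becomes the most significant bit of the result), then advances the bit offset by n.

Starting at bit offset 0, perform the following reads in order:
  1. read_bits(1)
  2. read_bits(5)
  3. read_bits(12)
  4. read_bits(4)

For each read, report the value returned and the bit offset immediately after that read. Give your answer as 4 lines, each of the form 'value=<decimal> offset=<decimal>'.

Answer: value=1 offset=1
value=24 offset=6
value=3955 offset=18
value=5 offset=22

Derivation:
Read 1: bits[0:1] width=1 -> value=1 (bin 1); offset now 1 = byte 0 bit 1; 23 bits remain
Read 2: bits[1:6] width=5 -> value=24 (bin 11000); offset now 6 = byte 0 bit 6; 18 bits remain
Read 3: bits[6:18] width=12 -> value=3955 (bin 111101110011); offset now 18 = byte 2 bit 2; 6 bits remain
Read 4: bits[18:22] width=4 -> value=5 (bin 0101); offset now 22 = byte 2 bit 6; 2 bits remain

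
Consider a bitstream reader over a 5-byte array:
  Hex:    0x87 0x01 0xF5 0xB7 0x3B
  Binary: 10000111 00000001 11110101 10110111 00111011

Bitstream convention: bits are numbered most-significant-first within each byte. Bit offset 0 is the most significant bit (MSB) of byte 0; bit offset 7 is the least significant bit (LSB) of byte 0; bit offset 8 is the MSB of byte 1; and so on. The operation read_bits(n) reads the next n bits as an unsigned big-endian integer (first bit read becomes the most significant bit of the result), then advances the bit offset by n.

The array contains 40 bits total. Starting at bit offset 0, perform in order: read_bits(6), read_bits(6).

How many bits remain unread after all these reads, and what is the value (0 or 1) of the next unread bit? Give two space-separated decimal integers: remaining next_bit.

Answer: 28 0

Derivation:
Read 1: bits[0:6] width=6 -> value=33 (bin 100001); offset now 6 = byte 0 bit 6; 34 bits remain
Read 2: bits[6:12] width=6 -> value=48 (bin 110000); offset now 12 = byte 1 bit 4; 28 bits remain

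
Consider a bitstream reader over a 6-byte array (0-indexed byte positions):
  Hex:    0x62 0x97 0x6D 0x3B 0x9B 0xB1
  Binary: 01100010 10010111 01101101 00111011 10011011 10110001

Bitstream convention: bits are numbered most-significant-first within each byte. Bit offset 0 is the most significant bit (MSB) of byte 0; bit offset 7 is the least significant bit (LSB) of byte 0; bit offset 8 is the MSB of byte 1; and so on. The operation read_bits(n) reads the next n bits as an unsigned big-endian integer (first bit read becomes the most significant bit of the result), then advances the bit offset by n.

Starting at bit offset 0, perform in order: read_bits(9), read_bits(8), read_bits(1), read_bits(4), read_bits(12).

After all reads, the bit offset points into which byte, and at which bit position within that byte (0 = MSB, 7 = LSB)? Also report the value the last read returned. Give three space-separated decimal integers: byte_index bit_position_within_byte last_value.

Read 1: bits[0:9] width=9 -> value=197 (bin 011000101); offset now 9 = byte 1 bit 1; 39 bits remain
Read 2: bits[9:17] width=8 -> value=46 (bin 00101110); offset now 17 = byte 2 bit 1; 31 bits remain
Read 3: bits[17:18] width=1 -> value=1 (bin 1); offset now 18 = byte 2 bit 2; 30 bits remain
Read 4: bits[18:22] width=4 -> value=11 (bin 1011); offset now 22 = byte 2 bit 6; 26 bits remain
Read 5: bits[22:34] width=12 -> value=1262 (bin 010011101110); offset now 34 = byte 4 bit 2; 14 bits remain

Answer: 4 2 1262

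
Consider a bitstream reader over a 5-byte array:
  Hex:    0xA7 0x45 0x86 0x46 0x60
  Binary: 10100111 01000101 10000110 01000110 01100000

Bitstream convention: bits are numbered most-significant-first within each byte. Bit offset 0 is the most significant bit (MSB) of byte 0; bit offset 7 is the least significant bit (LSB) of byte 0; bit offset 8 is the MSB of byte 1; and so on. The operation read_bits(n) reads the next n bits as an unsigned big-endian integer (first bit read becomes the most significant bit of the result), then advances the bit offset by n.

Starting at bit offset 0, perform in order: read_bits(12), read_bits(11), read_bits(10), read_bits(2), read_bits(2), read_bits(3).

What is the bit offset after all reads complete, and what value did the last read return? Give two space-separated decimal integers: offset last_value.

Read 1: bits[0:12] width=12 -> value=2676 (bin 101001110100); offset now 12 = byte 1 bit 4; 28 bits remain
Read 2: bits[12:23] width=11 -> value=707 (bin 01011000011); offset now 23 = byte 2 bit 7; 17 bits remain
Read 3: bits[23:33] width=10 -> value=140 (bin 0010001100); offset now 33 = byte 4 bit 1; 7 bits remain
Read 4: bits[33:35] width=2 -> value=3 (bin 11); offset now 35 = byte 4 bit 3; 5 bits remain
Read 5: bits[35:37] width=2 -> value=0 (bin 00); offset now 37 = byte 4 bit 5; 3 bits remain
Read 6: bits[37:40] width=3 -> value=0 (bin 000); offset now 40 = byte 5 bit 0; 0 bits remain

Answer: 40 0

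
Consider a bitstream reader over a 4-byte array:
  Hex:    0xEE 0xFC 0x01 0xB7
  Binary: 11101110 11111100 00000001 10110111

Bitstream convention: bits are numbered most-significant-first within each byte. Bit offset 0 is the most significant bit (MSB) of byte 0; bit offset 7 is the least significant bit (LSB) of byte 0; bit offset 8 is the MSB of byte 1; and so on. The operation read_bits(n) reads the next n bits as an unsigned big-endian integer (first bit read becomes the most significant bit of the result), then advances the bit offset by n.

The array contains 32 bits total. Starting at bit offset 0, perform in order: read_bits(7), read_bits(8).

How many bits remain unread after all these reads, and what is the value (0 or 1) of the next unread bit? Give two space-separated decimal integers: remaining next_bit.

Answer: 17 0

Derivation:
Read 1: bits[0:7] width=7 -> value=119 (bin 1110111); offset now 7 = byte 0 bit 7; 25 bits remain
Read 2: bits[7:15] width=8 -> value=126 (bin 01111110); offset now 15 = byte 1 bit 7; 17 bits remain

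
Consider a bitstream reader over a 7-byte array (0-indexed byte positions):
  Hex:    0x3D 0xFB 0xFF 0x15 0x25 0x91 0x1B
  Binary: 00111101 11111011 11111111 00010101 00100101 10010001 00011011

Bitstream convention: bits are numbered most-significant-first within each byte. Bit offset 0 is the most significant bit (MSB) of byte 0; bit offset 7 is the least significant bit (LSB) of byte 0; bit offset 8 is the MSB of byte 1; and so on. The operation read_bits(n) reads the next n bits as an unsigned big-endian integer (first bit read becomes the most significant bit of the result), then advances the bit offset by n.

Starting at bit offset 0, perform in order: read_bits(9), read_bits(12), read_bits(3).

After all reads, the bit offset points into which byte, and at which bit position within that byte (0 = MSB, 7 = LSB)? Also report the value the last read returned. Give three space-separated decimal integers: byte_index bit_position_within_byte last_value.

Read 1: bits[0:9] width=9 -> value=123 (bin 001111011); offset now 9 = byte 1 bit 1; 47 bits remain
Read 2: bits[9:21] width=12 -> value=3967 (bin 111101111111); offset now 21 = byte 2 bit 5; 35 bits remain
Read 3: bits[21:24] width=3 -> value=7 (bin 111); offset now 24 = byte 3 bit 0; 32 bits remain

Answer: 3 0 7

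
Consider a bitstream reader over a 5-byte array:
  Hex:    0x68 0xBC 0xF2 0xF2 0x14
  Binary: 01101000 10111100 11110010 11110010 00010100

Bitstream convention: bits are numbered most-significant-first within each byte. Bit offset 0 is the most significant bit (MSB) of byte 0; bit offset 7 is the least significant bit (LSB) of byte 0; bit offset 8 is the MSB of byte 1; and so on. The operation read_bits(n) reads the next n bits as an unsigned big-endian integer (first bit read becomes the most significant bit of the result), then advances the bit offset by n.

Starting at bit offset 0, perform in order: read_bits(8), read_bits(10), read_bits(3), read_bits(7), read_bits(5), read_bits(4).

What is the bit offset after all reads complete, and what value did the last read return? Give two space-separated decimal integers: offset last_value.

Read 1: bits[0:8] width=8 -> value=104 (bin 01101000); offset now 8 = byte 1 bit 0; 32 bits remain
Read 2: bits[8:18] width=10 -> value=755 (bin 1011110011); offset now 18 = byte 2 bit 2; 22 bits remain
Read 3: bits[18:21] width=3 -> value=6 (bin 110); offset now 21 = byte 2 bit 5; 19 bits remain
Read 4: bits[21:28] width=7 -> value=47 (bin 0101111); offset now 28 = byte 3 bit 4; 12 bits remain
Read 5: bits[28:33] width=5 -> value=4 (bin 00100); offset now 33 = byte 4 bit 1; 7 bits remain
Read 6: bits[33:37] width=4 -> value=2 (bin 0010); offset now 37 = byte 4 bit 5; 3 bits remain

Answer: 37 2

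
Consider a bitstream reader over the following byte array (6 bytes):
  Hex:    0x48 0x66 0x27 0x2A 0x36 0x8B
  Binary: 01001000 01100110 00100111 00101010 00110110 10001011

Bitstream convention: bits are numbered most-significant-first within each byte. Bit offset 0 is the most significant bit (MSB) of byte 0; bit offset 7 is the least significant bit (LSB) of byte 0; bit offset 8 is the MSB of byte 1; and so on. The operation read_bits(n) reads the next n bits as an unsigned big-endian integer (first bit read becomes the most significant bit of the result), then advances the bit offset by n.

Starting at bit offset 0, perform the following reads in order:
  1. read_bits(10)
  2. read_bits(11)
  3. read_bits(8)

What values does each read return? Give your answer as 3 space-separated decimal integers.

Answer: 289 1220 229

Derivation:
Read 1: bits[0:10] width=10 -> value=289 (bin 0100100001); offset now 10 = byte 1 bit 2; 38 bits remain
Read 2: bits[10:21] width=11 -> value=1220 (bin 10011000100); offset now 21 = byte 2 bit 5; 27 bits remain
Read 3: bits[21:29] width=8 -> value=229 (bin 11100101); offset now 29 = byte 3 bit 5; 19 bits remain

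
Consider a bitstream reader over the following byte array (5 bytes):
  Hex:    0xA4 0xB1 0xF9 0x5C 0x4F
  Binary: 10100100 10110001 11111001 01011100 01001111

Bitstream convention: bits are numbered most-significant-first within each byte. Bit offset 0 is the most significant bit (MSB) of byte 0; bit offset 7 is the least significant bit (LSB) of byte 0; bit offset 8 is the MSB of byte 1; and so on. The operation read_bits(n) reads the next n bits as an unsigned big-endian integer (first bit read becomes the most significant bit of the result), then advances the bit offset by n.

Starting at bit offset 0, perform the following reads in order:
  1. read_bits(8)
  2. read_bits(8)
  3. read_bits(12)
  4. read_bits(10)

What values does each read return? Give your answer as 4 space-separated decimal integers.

Read 1: bits[0:8] width=8 -> value=164 (bin 10100100); offset now 8 = byte 1 bit 0; 32 bits remain
Read 2: bits[8:16] width=8 -> value=177 (bin 10110001); offset now 16 = byte 2 bit 0; 24 bits remain
Read 3: bits[16:28] width=12 -> value=3989 (bin 111110010101); offset now 28 = byte 3 bit 4; 12 bits remain
Read 4: bits[28:38] width=10 -> value=787 (bin 1100010011); offset now 38 = byte 4 bit 6; 2 bits remain

Answer: 164 177 3989 787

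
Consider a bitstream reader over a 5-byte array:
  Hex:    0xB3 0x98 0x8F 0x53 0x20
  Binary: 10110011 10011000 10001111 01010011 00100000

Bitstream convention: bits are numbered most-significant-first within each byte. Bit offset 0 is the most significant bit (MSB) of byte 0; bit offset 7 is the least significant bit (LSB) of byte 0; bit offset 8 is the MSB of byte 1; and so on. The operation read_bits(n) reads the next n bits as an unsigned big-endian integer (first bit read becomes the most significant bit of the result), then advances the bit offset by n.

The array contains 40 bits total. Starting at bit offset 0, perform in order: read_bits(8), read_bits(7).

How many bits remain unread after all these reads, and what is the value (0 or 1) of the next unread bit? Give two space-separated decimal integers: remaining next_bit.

Answer: 25 0

Derivation:
Read 1: bits[0:8] width=8 -> value=179 (bin 10110011); offset now 8 = byte 1 bit 0; 32 bits remain
Read 2: bits[8:15] width=7 -> value=76 (bin 1001100); offset now 15 = byte 1 bit 7; 25 bits remain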